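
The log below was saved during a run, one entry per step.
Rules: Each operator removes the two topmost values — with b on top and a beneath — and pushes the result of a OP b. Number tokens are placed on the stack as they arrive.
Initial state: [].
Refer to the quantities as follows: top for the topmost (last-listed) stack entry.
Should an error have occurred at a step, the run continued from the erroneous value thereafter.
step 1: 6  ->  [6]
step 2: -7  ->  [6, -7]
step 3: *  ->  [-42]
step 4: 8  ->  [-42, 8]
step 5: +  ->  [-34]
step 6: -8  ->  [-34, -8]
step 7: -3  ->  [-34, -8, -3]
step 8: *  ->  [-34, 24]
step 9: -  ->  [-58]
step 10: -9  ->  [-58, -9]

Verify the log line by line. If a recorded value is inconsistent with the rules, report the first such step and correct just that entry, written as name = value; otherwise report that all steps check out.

no error

1. push 6: top = 6 (consistent with the log)
2. push -7: top = -7 (exactly as logged)
3. 6 * -7 = -42 (confirmed correct)
4. push 8: top = 8 (in agreement)
5. -42 + 8 = -34 (verified)
6. push -8: top = -8 (no discrepancy)
7. push -3: top = -3 (checks out)
8. -8 * -3 = 24 (verified)
9. -34 - 24 = -58 (in agreement)
10. push -9: top = -9 (checks out)
The recomputation confirms every line.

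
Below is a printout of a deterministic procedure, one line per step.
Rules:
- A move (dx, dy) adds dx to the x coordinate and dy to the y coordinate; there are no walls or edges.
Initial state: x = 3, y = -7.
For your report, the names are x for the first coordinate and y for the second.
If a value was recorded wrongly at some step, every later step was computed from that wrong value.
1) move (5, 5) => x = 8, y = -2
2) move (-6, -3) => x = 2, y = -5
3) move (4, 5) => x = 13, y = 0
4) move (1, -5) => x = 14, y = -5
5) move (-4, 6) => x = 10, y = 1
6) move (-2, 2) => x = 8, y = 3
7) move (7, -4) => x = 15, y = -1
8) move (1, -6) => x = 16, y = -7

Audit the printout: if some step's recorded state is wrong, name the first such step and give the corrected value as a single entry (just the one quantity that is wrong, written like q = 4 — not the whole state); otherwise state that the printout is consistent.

1. x = 3 + (5) = 8, y = -7 + (5) = -2 (checks out)
2. x = 8 + (-6) = 2, y = -2 + (-3) = -5 (consistent with the printout)
3. x = 2 + (4) = 6, y = -5 + (5) = 0 (this is not what the printout shows)
Step 3 is the first one off; corrected, x = 6.

step 3, x = 6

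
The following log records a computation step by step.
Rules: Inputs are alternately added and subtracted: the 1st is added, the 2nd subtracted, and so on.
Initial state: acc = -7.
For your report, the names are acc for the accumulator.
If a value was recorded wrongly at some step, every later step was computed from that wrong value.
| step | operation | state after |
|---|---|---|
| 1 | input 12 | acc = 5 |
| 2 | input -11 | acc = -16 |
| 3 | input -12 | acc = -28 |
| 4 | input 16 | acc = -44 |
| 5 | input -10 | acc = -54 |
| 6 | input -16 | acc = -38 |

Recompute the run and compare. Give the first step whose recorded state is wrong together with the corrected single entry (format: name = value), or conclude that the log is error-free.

step 2, acc = 16

Recomputing the run from the initial state:
step 1: acc = 5
step 2: acc = 16
step 3: acc = 4
step 4: acc = -12
step 5: acc = -22
step 6: acc = -6
The first disagreement with the log is at step 2, where the value should be acc = 16.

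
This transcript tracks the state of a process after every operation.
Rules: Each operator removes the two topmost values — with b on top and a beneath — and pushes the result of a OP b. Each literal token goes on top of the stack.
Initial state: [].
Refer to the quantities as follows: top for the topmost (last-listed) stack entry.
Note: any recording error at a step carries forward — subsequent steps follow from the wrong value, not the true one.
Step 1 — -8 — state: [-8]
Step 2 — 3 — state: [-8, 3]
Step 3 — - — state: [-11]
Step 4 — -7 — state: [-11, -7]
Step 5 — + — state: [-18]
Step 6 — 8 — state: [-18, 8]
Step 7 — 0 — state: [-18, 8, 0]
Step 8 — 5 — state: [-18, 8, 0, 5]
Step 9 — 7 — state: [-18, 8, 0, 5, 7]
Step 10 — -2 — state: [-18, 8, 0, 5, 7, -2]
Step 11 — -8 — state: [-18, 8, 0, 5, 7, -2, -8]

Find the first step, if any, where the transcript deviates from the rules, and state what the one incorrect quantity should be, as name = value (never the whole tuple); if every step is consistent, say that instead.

no error

step 1: push -8: top = -8 -> consistent with the transcript
step 2: push 3: top = 3 -> agrees with the transcript
step 3: -8 - 3 = -11 -> exactly as logged
step 4: push -7: top = -7 -> matches
step 5: -11 + -7 = -18 -> agrees with the transcript
step 6: push 8: top = 8 -> exactly as logged
step 7: push 0: top = 0 -> in agreement
step 8: push 5: top = 5 -> no discrepancy
step 9: push 7: top = 7 -> exactly as logged
step 10: push -2: top = -2 -> verified
step 11: push -8: top = -8 -> checks out
Nothing is out of place; the run is error-free.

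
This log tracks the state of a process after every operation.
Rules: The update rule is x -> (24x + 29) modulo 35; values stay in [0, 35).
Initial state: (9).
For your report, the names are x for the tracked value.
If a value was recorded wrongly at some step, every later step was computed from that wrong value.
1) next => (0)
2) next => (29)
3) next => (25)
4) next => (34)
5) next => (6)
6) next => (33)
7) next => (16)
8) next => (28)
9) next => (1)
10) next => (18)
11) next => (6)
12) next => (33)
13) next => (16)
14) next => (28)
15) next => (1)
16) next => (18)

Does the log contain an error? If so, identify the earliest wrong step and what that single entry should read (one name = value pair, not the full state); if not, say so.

step 5, x = 5

Step 1: x = (24*9 + 29) mod 35 = 0 — confirmed correct.
Step 2: x = (24*0 + 29) mod 35 = 29 — matches.
Step 3: x = (24*29 + 29) mod 35 = 25 — no discrepancy.
Step 4: x = (24*25 + 29) mod 35 = 34 — checks out.
Step 5: x = (24*34 + 29) mod 35 = 5 — a discrepancy with the log.
The earliest wrong entry is at step 5: it should read x = 5.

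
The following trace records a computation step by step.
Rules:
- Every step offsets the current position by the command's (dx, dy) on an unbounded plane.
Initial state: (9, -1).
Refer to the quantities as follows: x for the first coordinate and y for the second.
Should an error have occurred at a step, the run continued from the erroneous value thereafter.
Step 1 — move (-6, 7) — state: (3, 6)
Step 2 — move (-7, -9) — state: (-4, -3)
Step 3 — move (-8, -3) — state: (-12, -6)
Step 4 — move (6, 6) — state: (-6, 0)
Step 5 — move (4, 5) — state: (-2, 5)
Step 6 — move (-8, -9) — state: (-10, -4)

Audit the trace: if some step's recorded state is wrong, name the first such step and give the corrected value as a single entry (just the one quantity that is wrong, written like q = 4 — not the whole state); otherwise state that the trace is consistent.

no error

step 1: x = 9 + (-6) = 3, y = -1 + (7) = 6 -> no discrepancy
step 2: x = 3 + (-7) = -4, y = 6 + (-9) = -3 -> matches
step 3: x = -4 + (-8) = -12, y = -3 + (-3) = -6 -> checks out
step 4: x = -12 + (6) = -6, y = -6 + (6) = 0 -> exactly as logged
step 5: x = -6 + (4) = -2, y = 0 + (5) = 5 -> consistent with the trace
step 6: x = -2 + (-8) = -10, y = 5 + (-9) = -4 -> same as recorded
All steps check out; nothing to correct.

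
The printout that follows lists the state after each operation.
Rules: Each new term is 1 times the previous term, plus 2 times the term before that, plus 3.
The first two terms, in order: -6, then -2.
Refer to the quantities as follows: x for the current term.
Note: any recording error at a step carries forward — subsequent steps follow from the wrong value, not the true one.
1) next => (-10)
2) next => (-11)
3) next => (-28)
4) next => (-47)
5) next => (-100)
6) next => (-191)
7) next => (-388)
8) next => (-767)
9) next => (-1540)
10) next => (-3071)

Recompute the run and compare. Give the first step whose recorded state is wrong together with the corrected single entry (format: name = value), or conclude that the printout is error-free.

Recomputing the run from the initial state:
step 1: x = -11
step 2: x = -12
step 3: x = -31
step 4: x = -52
step 5: x = -111
step 6: x = -212
step 7: x = -431
step 8: x = -852
step 9: x = -1711
step 10: x = -3412
The first disagreement with the printout is at step 1, where the value should be x = -11.

step 1, x = -11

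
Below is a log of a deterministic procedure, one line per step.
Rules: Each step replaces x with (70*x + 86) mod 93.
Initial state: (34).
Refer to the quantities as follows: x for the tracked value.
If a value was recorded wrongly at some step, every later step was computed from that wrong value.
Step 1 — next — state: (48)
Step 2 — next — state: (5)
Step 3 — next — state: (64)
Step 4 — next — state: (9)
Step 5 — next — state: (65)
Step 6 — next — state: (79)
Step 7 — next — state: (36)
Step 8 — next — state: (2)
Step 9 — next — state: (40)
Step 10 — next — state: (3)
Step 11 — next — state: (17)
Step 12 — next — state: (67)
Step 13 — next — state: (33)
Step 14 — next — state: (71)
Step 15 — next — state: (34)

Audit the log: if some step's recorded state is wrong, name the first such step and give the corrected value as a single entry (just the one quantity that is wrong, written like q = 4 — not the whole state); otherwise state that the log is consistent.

Recomputing the run from the initial state:
step 1: x = 48
step 2: x = 5
step 3: x = 64
step 4: x = 9
step 5: x = 65
step 6: x = 79
step 7: x = 36
step 8: x = 2
step 9: x = 40
step 10: x = 3
step 11: x = 17
step 12: x = 67
step 13: x = 33
step 14: x = 71
step 15: x = 34
This matches the log at every step.

no error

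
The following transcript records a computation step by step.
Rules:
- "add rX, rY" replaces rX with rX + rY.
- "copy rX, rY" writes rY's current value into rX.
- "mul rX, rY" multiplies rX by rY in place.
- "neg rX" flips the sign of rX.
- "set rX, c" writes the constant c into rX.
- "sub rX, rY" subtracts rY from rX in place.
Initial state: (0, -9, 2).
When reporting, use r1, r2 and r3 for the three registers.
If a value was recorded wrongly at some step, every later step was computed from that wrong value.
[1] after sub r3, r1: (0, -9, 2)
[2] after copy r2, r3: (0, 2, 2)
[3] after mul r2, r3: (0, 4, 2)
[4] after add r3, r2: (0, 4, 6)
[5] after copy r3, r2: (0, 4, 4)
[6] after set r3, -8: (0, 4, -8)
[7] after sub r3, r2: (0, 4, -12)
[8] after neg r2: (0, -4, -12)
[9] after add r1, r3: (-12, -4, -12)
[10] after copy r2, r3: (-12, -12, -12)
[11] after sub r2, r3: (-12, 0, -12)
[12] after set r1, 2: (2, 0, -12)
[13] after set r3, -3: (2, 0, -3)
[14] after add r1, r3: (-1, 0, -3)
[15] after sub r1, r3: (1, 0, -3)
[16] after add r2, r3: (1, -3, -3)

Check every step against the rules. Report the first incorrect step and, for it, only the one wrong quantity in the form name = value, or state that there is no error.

Recomputing the run from the initial state:
step 1: r1 = 0, r2 = -9, r3 = 2
step 2: r1 = 0, r2 = 2, r3 = 2
step 3: r1 = 0, r2 = 4, r3 = 2
step 4: r1 = 0, r2 = 4, r3 = 6
step 5: r1 = 0, r2 = 4, r3 = 4
step 6: r1 = 0, r2 = 4, r3 = -8
step 7: r1 = 0, r2 = 4, r3 = -12
step 8: r1 = 0, r2 = -4, r3 = -12
step 9: r1 = -12, r2 = -4, r3 = -12
step 10: r1 = -12, r2 = -12, r3 = -12
step 11: r1 = -12, r2 = 0, r3 = -12
step 12: r1 = 2, r2 = 0, r3 = -12
step 13: r1 = 2, r2 = 0, r3 = -3
step 14: r1 = -1, r2 = 0, r3 = -3
step 15: r1 = 2, r2 = 0, r3 = -3
step 16: r1 = 2, r2 = -3, r3 = -3
The first disagreement with the transcript is at step 15, where the value should be r1 = 2.

step 15, r1 = 2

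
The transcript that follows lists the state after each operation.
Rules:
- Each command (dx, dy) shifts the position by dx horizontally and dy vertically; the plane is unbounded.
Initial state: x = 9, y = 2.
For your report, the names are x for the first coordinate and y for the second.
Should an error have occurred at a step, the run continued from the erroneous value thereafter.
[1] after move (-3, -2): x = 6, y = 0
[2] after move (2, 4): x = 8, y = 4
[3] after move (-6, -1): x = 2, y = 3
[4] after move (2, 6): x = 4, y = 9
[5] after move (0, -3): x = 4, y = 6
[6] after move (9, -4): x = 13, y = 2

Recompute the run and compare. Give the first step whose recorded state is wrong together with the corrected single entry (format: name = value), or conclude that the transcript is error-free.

Recomputing the run from the initial state:
step 1: x = 6, y = 0
step 2: x = 8, y = 4
step 3: x = 2, y = 3
step 4: x = 4, y = 9
step 5: x = 4, y = 6
step 6: x = 13, y = 2
This matches the transcript at every step.

no error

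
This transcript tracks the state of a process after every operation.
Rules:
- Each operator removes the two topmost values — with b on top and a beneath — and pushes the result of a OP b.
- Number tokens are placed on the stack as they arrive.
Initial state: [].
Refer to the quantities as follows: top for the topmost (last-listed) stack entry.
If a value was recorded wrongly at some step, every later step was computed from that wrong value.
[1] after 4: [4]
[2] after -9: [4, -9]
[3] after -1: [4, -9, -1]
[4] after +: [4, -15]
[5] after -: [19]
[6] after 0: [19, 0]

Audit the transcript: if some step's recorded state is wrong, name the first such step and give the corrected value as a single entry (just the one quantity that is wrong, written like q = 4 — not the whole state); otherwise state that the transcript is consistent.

step 4, top = -10

step 1: push 4: top = 4 -> consistent with the transcript
step 2: push -9: top = -9 -> same as recorded
step 3: push -1: top = -1 -> in agreement
step 4: -9 + -1 = -10 -> the transcript has a different value
Step 4 is the first one off; corrected, top = -10.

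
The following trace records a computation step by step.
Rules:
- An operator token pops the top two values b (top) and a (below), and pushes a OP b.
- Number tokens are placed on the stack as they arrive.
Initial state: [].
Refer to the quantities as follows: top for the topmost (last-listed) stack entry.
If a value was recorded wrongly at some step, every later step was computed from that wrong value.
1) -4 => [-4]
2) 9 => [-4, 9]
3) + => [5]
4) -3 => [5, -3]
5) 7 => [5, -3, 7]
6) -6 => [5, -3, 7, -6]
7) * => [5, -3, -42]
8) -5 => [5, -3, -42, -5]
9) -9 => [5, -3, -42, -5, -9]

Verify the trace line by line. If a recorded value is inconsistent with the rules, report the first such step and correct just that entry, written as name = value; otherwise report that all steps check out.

Recomputing the run from the initial state:
step 1: [-4]
step 2: [-4, 9]
step 3: [5]
step 4: [5, -3]
step 5: [5, -3, 7]
step 6: [5, -3, 7, -6]
step 7: [5, -3, -42]
step 8: [5, -3, -42, -5]
step 9: [5, -3, -42, -5, -9]
This matches the trace at every step.

no error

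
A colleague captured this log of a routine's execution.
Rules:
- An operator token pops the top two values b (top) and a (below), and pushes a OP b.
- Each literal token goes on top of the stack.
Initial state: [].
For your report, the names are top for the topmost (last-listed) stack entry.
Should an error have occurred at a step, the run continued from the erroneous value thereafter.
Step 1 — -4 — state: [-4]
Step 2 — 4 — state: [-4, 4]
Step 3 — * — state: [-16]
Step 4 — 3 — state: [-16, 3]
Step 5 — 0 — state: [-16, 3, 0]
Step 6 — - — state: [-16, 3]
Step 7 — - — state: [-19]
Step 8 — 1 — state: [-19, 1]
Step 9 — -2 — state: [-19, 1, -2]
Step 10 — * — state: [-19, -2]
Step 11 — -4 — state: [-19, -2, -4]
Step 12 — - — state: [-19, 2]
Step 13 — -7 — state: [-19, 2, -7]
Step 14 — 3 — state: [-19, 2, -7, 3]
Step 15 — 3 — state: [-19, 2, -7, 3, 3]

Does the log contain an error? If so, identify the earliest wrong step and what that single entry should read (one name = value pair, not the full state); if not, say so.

no error

Step 1: push -4: top = -4 — checks out.
Step 2: push 4: top = 4 — in agreement.
Step 3: -4 * 4 = -16 — no discrepancy.
Step 4: push 3: top = 3 — confirmed correct.
Step 5: push 0: top = 0 — consistent with the log.
Step 6: 3 - 0 = 3 — in agreement.
Step 7: -16 - 3 = -19 — matches.
Step 8: push 1: top = 1 — matches.
Step 9: push -2: top = -2 — confirmed correct.
Step 10: 1 * -2 = -2 — agrees with the log.
Step 11: push -4: top = -4 — matches.
Step 12: -2 - -4 = 2 — same as recorded.
Step 13: push -7: top = -7 — matches.
Step 14: push 3: top = 3 — exactly as logged.
Step 15: push 3: top = 3 — agrees with the log.
Every step is consistent.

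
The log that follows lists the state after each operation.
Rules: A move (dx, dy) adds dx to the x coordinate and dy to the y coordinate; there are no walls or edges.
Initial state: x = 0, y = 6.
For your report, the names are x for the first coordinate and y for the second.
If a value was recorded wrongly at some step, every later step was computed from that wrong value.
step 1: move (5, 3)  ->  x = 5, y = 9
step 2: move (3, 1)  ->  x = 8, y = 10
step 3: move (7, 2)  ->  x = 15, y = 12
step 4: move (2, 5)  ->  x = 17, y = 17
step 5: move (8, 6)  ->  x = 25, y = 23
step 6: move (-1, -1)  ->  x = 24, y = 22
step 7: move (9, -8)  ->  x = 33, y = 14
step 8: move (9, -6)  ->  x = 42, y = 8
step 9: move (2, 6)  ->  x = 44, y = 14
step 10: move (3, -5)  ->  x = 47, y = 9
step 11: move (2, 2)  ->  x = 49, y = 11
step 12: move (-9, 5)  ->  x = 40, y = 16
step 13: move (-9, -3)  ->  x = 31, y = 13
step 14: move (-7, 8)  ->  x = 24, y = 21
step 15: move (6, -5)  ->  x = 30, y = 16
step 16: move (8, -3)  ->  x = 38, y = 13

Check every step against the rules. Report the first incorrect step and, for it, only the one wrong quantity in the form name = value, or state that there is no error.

Recomputing the run from the initial state:
step 1: x = 5, y = 9
step 2: x = 8, y = 10
step 3: x = 15, y = 12
step 4: x = 17, y = 17
step 5: x = 25, y = 23
step 6: x = 24, y = 22
step 7: x = 33, y = 14
step 8: x = 42, y = 8
step 9: x = 44, y = 14
step 10: x = 47, y = 9
step 11: x = 49, y = 11
step 12: x = 40, y = 16
step 13: x = 31, y = 13
step 14: x = 24, y = 21
step 15: x = 30, y = 16
step 16: x = 38, y = 13
This matches the log at every step.

no error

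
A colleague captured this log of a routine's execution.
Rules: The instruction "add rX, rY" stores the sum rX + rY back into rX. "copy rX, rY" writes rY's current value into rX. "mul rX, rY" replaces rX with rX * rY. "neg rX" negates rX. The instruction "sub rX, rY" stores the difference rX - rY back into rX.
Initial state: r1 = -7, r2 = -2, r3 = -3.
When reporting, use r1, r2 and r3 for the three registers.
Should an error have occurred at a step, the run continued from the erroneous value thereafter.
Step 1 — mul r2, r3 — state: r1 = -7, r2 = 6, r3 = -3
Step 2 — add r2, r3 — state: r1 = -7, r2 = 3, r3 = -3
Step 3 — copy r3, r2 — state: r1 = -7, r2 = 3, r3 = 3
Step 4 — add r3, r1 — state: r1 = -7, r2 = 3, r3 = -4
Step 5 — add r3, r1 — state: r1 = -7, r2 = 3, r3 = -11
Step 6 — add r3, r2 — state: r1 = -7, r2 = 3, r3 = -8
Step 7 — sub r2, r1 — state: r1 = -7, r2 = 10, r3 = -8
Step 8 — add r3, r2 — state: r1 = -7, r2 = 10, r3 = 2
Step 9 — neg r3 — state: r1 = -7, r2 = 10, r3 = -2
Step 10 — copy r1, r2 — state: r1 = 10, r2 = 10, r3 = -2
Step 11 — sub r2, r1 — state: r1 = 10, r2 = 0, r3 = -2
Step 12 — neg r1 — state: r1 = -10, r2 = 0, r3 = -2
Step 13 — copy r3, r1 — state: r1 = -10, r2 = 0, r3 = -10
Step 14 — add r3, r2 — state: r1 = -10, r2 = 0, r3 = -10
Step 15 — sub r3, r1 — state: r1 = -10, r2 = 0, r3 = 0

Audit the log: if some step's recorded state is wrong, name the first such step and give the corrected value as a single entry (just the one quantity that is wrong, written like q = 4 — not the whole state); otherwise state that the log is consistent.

no error

Recomputing the run from the initial state:
step 1: r1 = -7, r2 = 6, r3 = -3
step 2: r1 = -7, r2 = 3, r3 = -3
step 3: r1 = -7, r2 = 3, r3 = 3
step 4: r1 = -7, r2 = 3, r3 = -4
step 5: r1 = -7, r2 = 3, r3 = -11
step 6: r1 = -7, r2 = 3, r3 = -8
step 7: r1 = -7, r2 = 10, r3 = -8
step 8: r1 = -7, r2 = 10, r3 = 2
step 9: r1 = -7, r2 = 10, r3 = -2
step 10: r1 = 10, r2 = 10, r3 = -2
step 11: r1 = 10, r2 = 0, r3 = -2
step 12: r1 = -10, r2 = 0, r3 = -2
step 13: r1 = -10, r2 = 0, r3 = -10
step 14: r1 = -10, r2 = 0, r3 = -10
step 15: r1 = -10, r2 = 0, r3 = 0
This matches the log at every step.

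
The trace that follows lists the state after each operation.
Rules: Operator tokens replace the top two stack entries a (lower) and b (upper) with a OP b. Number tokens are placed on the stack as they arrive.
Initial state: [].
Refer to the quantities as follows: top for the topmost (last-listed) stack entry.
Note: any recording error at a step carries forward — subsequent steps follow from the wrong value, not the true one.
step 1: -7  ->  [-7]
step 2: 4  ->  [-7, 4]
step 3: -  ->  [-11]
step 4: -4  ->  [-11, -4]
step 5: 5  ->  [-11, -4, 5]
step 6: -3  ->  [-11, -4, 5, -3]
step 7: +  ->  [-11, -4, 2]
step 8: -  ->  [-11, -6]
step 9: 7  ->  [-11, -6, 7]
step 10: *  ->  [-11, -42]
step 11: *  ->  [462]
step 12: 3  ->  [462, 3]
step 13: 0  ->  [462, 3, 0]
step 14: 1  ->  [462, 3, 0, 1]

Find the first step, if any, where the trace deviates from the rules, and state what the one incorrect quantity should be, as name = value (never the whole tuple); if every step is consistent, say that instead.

1. push -7: top = -7 (agrees with the trace)
2. push 4: top = 4 (in agreement)
3. -7 - 4 = -11 (confirmed correct)
4. push -4: top = -4 (consistent with the trace)
5. push 5: top = 5 (same as recorded)
6. push -3: top = -3 (checks out)
7. 5 + -3 = 2 (same as recorded)
8. -4 - 2 = -6 (checks out)
9. push 7: top = 7 (matches)
10. -6 * 7 = -42 (exactly as logged)
11. -11 * -42 = 462 (verified)
12. push 3: top = 3 (exactly as logged)
13. push 0: top = 0 (exactly as logged)
14. push 1: top = 1 (no discrepancy)
The recomputation confirms every line.

no error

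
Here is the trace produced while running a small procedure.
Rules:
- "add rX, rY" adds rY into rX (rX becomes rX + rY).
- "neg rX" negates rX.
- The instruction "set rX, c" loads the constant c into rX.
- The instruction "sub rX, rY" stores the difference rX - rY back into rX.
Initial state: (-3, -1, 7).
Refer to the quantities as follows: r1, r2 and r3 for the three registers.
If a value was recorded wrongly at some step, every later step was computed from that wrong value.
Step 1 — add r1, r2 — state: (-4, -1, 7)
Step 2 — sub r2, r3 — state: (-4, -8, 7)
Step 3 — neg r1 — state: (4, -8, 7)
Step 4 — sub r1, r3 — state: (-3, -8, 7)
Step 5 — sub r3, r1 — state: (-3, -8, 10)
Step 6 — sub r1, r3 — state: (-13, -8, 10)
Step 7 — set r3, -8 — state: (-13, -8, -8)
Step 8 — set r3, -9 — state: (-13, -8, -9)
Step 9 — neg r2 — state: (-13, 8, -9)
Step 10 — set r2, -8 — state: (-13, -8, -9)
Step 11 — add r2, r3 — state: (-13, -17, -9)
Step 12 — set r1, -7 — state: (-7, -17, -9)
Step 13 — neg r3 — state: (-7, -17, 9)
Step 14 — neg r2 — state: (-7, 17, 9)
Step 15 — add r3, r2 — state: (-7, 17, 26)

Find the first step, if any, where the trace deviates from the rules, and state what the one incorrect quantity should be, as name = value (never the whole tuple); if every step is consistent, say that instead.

Recomputing the run from the initial state:
step 1: r1 = -4, r2 = -1, r3 = 7
step 2: r1 = -4, r2 = -8, r3 = 7
step 3: r1 = 4, r2 = -8, r3 = 7
step 4: r1 = -3, r2 = -8, r3 = 7
step 5: r1 = -3, r2 = -8, r3 = 10
step 6: r1 = -13, r2 = -8, r3 = 10
step 7: r1 = -13, r2 = -8, r3 = -8
step 8: r1 = -13, r2 = -8, r3 = -9
step 9: r1 = -13, r2 = 8, r3 = -9
step 10: r1 = -13, r2 = -8, r3 = -9
step 11: r1 = -13, r2 = -17, r3 = -9
step 12: r1 = -7, r2 = -17, r3 = -9
step 13: r1 = -7, r2 = -17, r3 = 9
step 14: r1 = -7, r2 = 17, r3 = 9
step 15: r1 = -7, r2 = 17, r3 = 26
This matches the trace at every step.

no error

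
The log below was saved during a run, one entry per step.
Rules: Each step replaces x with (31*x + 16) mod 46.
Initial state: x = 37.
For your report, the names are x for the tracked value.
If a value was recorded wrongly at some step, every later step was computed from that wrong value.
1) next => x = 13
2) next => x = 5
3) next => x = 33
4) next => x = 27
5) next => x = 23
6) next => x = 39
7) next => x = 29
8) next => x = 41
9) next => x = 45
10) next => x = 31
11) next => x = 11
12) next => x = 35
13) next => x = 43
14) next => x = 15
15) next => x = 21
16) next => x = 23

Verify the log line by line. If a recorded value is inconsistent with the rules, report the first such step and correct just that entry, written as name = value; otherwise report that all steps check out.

step 5, x = 25

Step 1: x = (31*37 + 16) mod 46 = 13 — exactly as logged.
Step 2: x = (31*13 + 16) mod 46 = 5 — matches.
Step 3: x = (31*5 + 16) mod 46 = 33 — checks out.
Step 4: x = (31*33 + 16) mod 46 = 27 — no discrepancy.
Step 5: x = (31*27 + 16) mod 46 = 25 — not what was recorded.
First incorrect step: 5; the correct value is x = 25.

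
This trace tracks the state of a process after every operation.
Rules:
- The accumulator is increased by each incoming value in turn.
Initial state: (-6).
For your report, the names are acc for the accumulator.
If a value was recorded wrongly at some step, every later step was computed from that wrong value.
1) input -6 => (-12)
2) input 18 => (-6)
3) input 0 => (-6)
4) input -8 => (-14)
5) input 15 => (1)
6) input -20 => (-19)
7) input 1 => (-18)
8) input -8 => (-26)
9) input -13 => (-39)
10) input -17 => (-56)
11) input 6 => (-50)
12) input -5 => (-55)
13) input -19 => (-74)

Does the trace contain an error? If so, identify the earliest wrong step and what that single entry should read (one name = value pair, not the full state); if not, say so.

step 2, acc = 6

Recomputing the run from the initial state:
step 1: acc = -12
step 2: acc = 6
step 3: acc = 6
step 4: acc = -2
step 5: acc = 13
step 6: acc = -7
step 7: acc = -6
step 8: acc = -14
step 9: acc = -27
step 10: acc = -44
step 11: acc = -38
step 12: acc = -43
step 13: acc = -62
The first disagreement with the trace is at step 2, where the value should be acc = 6.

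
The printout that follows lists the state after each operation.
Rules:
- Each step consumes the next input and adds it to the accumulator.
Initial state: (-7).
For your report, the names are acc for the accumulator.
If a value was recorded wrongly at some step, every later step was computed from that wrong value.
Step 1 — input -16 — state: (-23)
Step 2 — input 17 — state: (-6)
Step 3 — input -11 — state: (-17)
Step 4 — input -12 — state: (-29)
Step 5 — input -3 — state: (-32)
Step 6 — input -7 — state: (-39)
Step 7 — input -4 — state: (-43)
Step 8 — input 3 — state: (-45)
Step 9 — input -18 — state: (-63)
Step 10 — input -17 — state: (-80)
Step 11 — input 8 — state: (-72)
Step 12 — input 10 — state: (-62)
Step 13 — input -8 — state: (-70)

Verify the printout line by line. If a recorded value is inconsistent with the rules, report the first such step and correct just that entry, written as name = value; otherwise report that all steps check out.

step 8, acc = -40

Step 1: acc = -7 + -16 = -23 — checks out.
Step 2: acc = -23 + 17 = -6 — agrees with the printout.
Step 3: acc = -6 + -11 = -17 — matches.
Step 4: acc = -17 + -12 = -29 — checks out.
Step 5: acc = -29 + -3 = -32 — checks out.
Step 6: acc = -32 + -7 = -39 — no discrepancy.
Step 7: acc = -39 + -4 = -43 — agrees with the printout.
Step 8: acc = -43 + 3 = -40 — the entry is off here.
That makes step 8 the first incorrect line — acc = -40 is what it should show.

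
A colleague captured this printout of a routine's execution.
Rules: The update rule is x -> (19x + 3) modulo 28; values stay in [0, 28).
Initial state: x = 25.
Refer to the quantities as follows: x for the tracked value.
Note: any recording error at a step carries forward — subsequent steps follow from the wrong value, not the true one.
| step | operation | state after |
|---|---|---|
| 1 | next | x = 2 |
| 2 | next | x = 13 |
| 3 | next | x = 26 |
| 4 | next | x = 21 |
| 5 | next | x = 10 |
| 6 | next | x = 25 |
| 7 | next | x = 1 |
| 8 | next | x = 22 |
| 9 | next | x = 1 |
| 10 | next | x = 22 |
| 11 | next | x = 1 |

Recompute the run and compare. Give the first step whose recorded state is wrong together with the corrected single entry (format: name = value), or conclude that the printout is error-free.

step 7, x = 2

Recomputing the run from the initial state:
step 1: x = 2
step 2: x = 13
step 3: x = 26
step 4: x = 21
step 5: x = 10
step 6: x = 25
step 7: x = 2
step 8: x = 13
step 9: x = 26
step 10: x = 21
step 11: x = 10
The first disagreement with the printout is at step 7, where the value should be x = 2.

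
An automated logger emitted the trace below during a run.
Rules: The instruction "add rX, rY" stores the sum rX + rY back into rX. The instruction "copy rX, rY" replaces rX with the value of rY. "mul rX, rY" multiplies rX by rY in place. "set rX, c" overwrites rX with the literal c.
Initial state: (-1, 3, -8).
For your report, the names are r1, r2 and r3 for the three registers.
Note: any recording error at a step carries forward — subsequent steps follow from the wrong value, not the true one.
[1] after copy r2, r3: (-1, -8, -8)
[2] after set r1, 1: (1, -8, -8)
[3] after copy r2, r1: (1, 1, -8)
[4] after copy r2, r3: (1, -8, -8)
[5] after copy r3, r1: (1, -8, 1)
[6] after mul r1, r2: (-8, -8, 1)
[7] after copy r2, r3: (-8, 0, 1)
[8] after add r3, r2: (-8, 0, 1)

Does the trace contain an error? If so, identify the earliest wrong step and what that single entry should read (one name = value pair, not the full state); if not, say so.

Step 1: r2 = -8 — same as recorded.
Step 2: r1 = 1 — matches.
Step 3: r2 = 1 — in agreement.
Step 4: r2 = -8 — matches.
Step 5: r3 = 1 — exactly as logged.
Step 6: r1 = 1 * -8 = -8 — same as recorded.
Step 7: r2 = 1 — the recorded entry deviates here.
First incorrect step: 7; the correct value is r2 = 1.

step 7, r2 = 1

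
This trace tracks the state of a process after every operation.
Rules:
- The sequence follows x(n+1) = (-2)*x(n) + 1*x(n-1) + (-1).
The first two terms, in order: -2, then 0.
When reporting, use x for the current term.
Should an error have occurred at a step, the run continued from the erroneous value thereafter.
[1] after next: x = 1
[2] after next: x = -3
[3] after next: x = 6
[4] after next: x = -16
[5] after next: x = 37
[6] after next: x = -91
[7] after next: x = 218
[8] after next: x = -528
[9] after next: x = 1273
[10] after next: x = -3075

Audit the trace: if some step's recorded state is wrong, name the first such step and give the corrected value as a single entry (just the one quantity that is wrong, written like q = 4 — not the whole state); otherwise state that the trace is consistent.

step 1, x = -3

Step 1: x = -2*(0) + (1)*(-2) + (-1) = -3 — first mismatch against the trace.
Step 1 is the first one off; corrected, x = -3.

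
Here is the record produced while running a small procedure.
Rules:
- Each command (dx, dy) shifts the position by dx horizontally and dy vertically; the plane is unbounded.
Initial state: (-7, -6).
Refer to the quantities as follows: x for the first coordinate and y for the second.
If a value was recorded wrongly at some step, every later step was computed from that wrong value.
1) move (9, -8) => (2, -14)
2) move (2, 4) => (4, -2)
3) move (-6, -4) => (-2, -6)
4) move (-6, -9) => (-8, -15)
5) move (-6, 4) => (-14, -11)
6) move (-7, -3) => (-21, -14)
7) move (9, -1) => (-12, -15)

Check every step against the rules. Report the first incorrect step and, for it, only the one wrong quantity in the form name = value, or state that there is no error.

step 2, y = -10

Recomputing the run from the initial state:
step 1: x = 2, y = -14
step 2: x = 4, y = -10
step 3: x = -2, y = -14
step 4: x = -8, y = -23
step 5: x = -14, y = -19
step 6: x = -21, y = -22
step 7: x = -12, y = -23
The first disagreement with the record is at step 2, where the value should be y = -10.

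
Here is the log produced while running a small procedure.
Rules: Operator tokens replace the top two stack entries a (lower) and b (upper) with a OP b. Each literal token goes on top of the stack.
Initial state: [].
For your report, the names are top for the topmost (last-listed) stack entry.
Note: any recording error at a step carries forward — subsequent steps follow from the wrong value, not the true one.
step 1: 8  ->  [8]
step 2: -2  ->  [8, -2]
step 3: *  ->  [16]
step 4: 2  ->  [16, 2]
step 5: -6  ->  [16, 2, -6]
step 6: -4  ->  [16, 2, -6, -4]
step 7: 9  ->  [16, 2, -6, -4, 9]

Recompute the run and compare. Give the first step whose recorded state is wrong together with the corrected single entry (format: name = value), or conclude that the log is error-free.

step 3, top = -16

step 1: push 8: top = 8 -> consistent with the log
step 2: push -2: top = -2 -> in agreement
step 3: 8 * -2 = -16 -> the recorded entry deviates here
First deviation found at step 3; the corrected entry is top = -16.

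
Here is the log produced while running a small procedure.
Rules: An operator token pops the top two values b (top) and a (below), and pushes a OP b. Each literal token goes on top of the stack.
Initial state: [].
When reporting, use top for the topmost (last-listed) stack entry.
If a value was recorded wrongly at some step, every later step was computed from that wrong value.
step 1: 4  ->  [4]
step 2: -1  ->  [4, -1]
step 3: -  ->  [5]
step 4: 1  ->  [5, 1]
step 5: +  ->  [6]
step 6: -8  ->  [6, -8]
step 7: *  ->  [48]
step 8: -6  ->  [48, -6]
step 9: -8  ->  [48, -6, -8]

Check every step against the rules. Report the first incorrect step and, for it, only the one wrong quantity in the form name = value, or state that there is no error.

1. push 4: top = 4 (exactly as logged)
2. push -1: top = -1 (matches)
3. 4 - -1 = 5 (verified)
4. push 1: top = 1 (no discrepancy)
5. 5 + 1 = 6 (consistent with the log)
6. push -8: top = -8 (consistent with the log)
7. 6 * -8 = -48 (this is not what the log shows)
The earliest wrong entry is at step 7: it should read top = -48.

step 7, top = -48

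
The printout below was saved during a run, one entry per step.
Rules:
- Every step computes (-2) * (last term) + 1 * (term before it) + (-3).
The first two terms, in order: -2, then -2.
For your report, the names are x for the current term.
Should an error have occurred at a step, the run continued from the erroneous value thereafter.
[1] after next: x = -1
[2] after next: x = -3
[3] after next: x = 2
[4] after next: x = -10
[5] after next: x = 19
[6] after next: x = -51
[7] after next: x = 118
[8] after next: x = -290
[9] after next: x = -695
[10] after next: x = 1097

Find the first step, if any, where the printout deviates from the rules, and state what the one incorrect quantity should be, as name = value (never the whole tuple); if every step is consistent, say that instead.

step 9, x = 695

1. x = -2*(-2) + (1)*(-2) + (-3) = -1 (checks out)
2. x = -2*(-1) + (1)*(-2) + (-3) = -3 (no discrepancy)
3. x = -2*(-3) + (1)*(-1) + (-3) = 2 (matches)
4. x = -2*(2) + (1)*(-3) + (-3) = -10 (confirmed correct)
5. x = -2*(-10) + (1)*(2) + (-3) = 19 (exactly as logged)
6. x = -2*(19) + (1)*(-10) + (-3) = -51 (verified)
7. x = -2*(-51) + (1)*(19) + (-3) = 118 (matches)
8. x = -2*(118) + (1)*(-51) + (-3) = -290 (consistent with the printout)
9. x = -2*(-290) + (1)*(118) + (-3) = 695 (not what was recorded)
Conclusion: step 9 carries the first error; the entry should be x = 695.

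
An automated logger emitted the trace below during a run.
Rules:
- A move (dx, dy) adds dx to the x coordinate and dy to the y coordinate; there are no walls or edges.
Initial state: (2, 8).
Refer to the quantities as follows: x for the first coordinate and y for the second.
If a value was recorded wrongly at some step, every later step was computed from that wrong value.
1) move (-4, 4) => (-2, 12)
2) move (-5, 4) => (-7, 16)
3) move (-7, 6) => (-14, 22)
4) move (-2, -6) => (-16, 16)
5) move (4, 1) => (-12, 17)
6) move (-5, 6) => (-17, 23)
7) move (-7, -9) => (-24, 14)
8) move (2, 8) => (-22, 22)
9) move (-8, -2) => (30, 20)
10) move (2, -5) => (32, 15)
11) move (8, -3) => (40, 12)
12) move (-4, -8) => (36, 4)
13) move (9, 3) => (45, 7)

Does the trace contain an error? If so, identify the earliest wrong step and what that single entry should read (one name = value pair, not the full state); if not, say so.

step 9, x = -30

1. x = 2 + (-4) = -2, y = 8 + (4) = 12 (in agreement)
2. x = -2 + (-5) = -7, y = 12 + (4) = 16 (exactly as logged)
3. x = -7 + (-7) = -14, y = 16 + (6) = 22 (verified)
4. x = -14 + (-2) = -16, y = 22 + (-6) = 16 (confirmed correct)
5. x = -16 + (4) = -12, y = 16 + (1) = 17 (matches)
6. x = -12 + (-5) = -17, y = 17 + (6) = 23 (confirmed correct)
7. x = -17 + (-7) = -24, y = 23 + (-9) = 14 (agrees with the trace)
8. x = -24 + (2) = -22, y = 14 + (8) = 22 (in agreement)
9. x = -22 + (-8) = -30, y = 22 + (-2) = 20 (the entry is off here)
Conclusion: step 9 carries the first error; the entry should be x = -30.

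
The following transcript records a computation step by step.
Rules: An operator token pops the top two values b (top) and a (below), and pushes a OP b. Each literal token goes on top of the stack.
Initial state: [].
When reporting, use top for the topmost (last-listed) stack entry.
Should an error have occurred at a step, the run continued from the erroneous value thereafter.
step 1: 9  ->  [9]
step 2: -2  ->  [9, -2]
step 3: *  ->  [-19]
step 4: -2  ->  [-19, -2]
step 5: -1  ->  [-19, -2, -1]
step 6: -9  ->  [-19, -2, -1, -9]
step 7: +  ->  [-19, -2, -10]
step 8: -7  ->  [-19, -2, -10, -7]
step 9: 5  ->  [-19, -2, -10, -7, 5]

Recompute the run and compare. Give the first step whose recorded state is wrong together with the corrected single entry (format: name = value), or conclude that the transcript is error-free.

step 3, top = -18

step 1: push 9: top = 9 -> confirmed correct
step 2: push -2: top = -2 -> consistent with the transcript
step 3: 9 * -2 = -18 -> a discrepancy with the transcript
So the first discrepancy is step 3, where the right value is top = -18.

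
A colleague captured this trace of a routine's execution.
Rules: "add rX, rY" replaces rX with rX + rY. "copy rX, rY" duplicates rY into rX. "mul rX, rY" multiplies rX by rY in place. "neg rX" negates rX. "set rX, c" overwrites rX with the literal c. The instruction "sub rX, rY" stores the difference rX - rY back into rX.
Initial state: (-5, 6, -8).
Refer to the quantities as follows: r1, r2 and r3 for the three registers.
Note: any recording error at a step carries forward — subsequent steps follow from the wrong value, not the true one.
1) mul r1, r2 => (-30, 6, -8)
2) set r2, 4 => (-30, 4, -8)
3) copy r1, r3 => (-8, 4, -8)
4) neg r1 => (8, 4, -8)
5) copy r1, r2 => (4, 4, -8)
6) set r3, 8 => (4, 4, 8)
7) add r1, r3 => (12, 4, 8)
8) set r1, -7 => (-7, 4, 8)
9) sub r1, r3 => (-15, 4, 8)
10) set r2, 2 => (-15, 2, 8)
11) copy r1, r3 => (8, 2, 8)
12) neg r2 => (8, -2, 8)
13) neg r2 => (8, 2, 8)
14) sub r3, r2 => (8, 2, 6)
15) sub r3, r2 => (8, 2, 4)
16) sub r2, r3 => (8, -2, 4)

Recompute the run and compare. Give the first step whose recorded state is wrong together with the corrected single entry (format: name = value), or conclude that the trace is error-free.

no error

Step 1: r1 = -5 * 6 = -30 — consistent with the trace.
Step 2: r2 = 4 — exactly as logged.
Step 3: r1 = -8 — consistent with the trace.
Step 4: r1 = -(-8) = 8 — checks out.
Step 5: r1 = 4 — matches.
Step 6: r3 = 8 — confirmed correct.
Step 7: r1 = 4 + 8 = 12 — same as recorded.
Step 8: r1 = -7 — agrees with the trace.
Step 9: r1 = -7 - 8 = -15 — same as recorded.
Step 10: r2 = 2 — matches.
Step 11: r1 = 8 — matches.
Step 12: r2 = -(2) = -2 — agrees with the trace.
Step 13: r2 = -(-2) = 2 — verified.
Step 14: r3 = 8 - 2 = 6 — no discrepancy.
Step 15: r3 = 6 - 2 = 4 — exactly as logged.
Step 16: r2 = 2 - 4 = -2 — no discrepancy.
Each recorded entry agrees with the recomputation.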